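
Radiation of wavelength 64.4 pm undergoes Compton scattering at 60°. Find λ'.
65.6132 pm

Using the Compton formula: λ' = λ + λ_C(1 − cos θ)

For θ = 60°, cos θ = 1/2 (exact) = 0.5000, so:
1 − cos 60° = 1 − (1/2) = 0.5000

Δλ = λ_C × 0.5000 = 2.4263 × 0.5000 = 1.2132 pm

λ' = 64.4 + 1.2132 = 65.6132 pm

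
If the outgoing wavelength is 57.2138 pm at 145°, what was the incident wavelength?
52.8000 pm

From λ' = λ + Δλ, we have λ = λ' - Δλ

First calculate the Compton shift:
Δλ = λ_C(1 - cos θ)
Δλ = 2.4263 × (1 - cos(145°))
Δλ = 2.4263 × 1.8192
Δλ = 4.4138 pm

Initial wavelength:
λ = λ' - Δλ
λ = 57.2138 - 4.4138
λ = 52.8000 pm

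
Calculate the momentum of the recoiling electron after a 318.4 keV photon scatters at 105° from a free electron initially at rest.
2.1552e-22 kg·m/s

The electron is initially at rest, so by conservation of momentum:
p⃗_e = p⃗₀ − p⃗'  (incident photon momentum minus scattered photon momentum)

Photon momentum magnitudes (p = h/λ = E/c):
λ₀ = hc/E₀ = 3.8940 pm → p₀ = h/λ₀ = 1.7016e-22 kg·m/s
Δλ = λ_C(1 − cos 105°) = 3.0543 pm
λ' = 6.9483 pm → p' = h/λ' = 9.5363e-23 kg·m/s

The scattered photon makes angle θ = 105° with the incident direction, so by the law of cosines:
|p⃗_e|² = p₀² + p'² − 2p₀p'cos θ
|p⃗_e|² = (1.7016e-22)² + (9.5363e-23)² − 2·1.7016e-22·9.5363e-23·cos(105°)
|p⃗_e| = 2.1552e-22 kg·m/s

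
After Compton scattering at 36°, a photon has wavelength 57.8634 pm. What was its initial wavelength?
57.4000 pm

From λ' = λ + Δλ, we have λ = λ' - Δλ

First calculate the Compton shift:
Δλ = λ_C(1 - cos θ)
Δλ = 2.4263 × (1 - cos(36°))
Δλ = 2.4263 × 0.1910
Δλ = 0.4634 pm

Initial wavelength:
λ = λ' - Δλ
λ = 57.8634 - 0.4634
λ = 57.4000 pm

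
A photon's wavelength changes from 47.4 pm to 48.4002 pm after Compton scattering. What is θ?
54.00°

First find the wavelength shift:
Δλ = λ' - λ = 48.4002 - 47.4 = 1.0002 pm

Using Δλ = λ_C(1 - cos θ), with λ_C = h/(m_e·c) ≈ 2.42631024 pm:
cos θ = 1 - Δλ/λ_C
cos θ = 1 - 1.0002/2.42631024
cos θ = 0.587769

θ = arccos(0.587769)
θ = 54.00°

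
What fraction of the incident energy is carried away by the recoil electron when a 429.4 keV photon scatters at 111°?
0.5330 (or 53.30%)

Calculate initial and final photon energies:

Initial: E₀ = 429.4 keV → λ₀ = 2.8874 pm
Compton shift: Δλ = 3.2958 pm
Final wavelength: λ' = 6.1832 pm
Final energy: E' = 200.5177 keV

Fractional energy loss:
(E₀ - E')/E₀ = (429.4000 - 200.5177)/429.4000
= 228.8823/429.4000
= 0.5330
= 53.30%

(Intermediate values are shown rounded; full precision is carried through to the final answer.)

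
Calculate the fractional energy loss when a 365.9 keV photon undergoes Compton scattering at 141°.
0.5600 (or 56.00%)

Calculate initial and final photon energies:

Initial: E₀ = 365.9 keV → λ₀ = 3.3885 pm
Compton shift: Δλ = 4.3119 pm
Final wavelength: λ' = 7.7004 pm
Final energy: E' = 161.0105 keV

Fractional energy loss:
(E₀ - E')/E₀ = (365.9000 - 161.0105)/365.9000
= 204.8895/365.9000
= 0.5600
= 56.00%

(Intermediate values are shown rounded; full precision is carried through to the final answer.)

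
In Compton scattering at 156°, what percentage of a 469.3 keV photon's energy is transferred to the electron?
0.6373 (or 63.73%)

Calculate initial and final photon energies:

Initial: E₀ = 469.3 keV → λ₀ = 2.6419 pm
Compton shift: Δλ = 4.6429 pm
Final wavelength: λ' = 7.2848 pm
Final energy: E' = 170.1969 keV

Fractional energy loss:
(E₀ - E')/E₀ = (469.3000 - 170.1969)/469.3000
= 299.1031/469.3000
= 0.6373
= 63.73%

(Intermediate values are shown rounded; full precision is carried through to the final answer.)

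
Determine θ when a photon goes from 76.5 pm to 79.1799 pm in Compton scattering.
96.00°

First find the wavelength shift:
Δλ = λ' - λ = 79.1799 - 76.5 = 2.6799 pm

Using Δλ = λ_C(1 - cos θ), with λ_C = h/(m_e·c) ≈ 2.42631024 pm:
cos θ = 1 - Δλ/λ_C
cos θ = 1 - 2.6799/2.42631024
cos θ = -0.104517

θ = arccos(-0.104517)
θ = 96.00°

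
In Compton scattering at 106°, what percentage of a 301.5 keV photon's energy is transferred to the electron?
0.4294 (or 42.94%)

Calculate initial and final photon energies:

Initial: E₀ = 301.5 keV → λ₀ = 4.1122 pm
Compton shift: Δλ = 3.0951 pm
Final wavelength: λ' = 7.2073 pm
Final energy: E' = 172.0250 keV

Fractional energy loss:
(E₀ - E')/E₀ = (301.5000 - 172.0250)/301.5000
= 129.4750/301.5000
= 0.4294
= 42.94%

(Intermediate values are shown rounded; full precision is carried through to the final answer.)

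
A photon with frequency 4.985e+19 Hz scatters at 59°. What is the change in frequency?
8.157e+18 Hz (decrease)

Convert frequency to wavelength (c = 299792458 m/s):
λ₀ = c/f₀ = 299792458/4.985e+19 = 6.0138908e-12 m = 6.0139 pm

Calculate Compton shift:
Δλ = λ_C(1 - cos(59°)) = 1.1767 pm

Final wavelength:
λ' = λ₀ + Δλ = 6.0139 + 1.1767 = 7.1906 pm

Final frequency:
f' = c/λ' = 299792458/7.1905589e-12 = 4.1692511e+19 Hz

Frequency shift (decrease):
Δf = f₀ - f' = 4.985e+19 - 4.1692511e+19 = 8.157e+18 Hz

(Intermediate values are shown rounded; full precision is carried through to the final answer.)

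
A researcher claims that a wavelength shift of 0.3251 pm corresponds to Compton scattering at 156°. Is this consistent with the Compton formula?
No, inconsistent

Calculate the expected shift for θ = 156°:

Δλ_expected = λ_C(1 - cos(156°))
Δλ_expected = 2.4263 × (1 - cos(156°))
Δλ_expected = 2.4263 × 1.9135
Δλ_expected = 4.6429 pm

Given shift: 0.3251 pm
Expected shift: 4.6429 pm
Difference: 4.3178 pm

The values do not match. The given shift corresponds to θ ≈ 30.0°, not 156°.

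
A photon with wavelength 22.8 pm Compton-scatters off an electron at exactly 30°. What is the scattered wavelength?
23.1251 pm

Using the Compton formula: λ' = λ + λ_C(1 − cos θ)

For θ = 30°, cos θ = √3/2 (exact) ≈ 0.8660, so:
1 − cos 30° = 1 − (√3/2) ≈ 0.1340

Δλ = λ_C × 0.1340 = 2.4263 × 0.1340 = 0.3251 pm

λ' = 22.8 + 0.3251 = 23.1251 pm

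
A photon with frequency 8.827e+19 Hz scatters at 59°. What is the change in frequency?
2.271e+19 Hz (decrease)

Convert frequency to wavelength (c = 299792458 m/s):
λ₀ = c/f₀ = 299792458/8.827e+19 = 3.3963120e-12 m = 3.3963 pm

Calculate Compton shift:
Δλ = λ_C(1 - cos(59°)) = 1.1767 pm

Final wavelength:
λ' = λ₀ + Δλ = 3.3963 + 1.1767 = 4.5730 pm

Final frequency:
f' = c/λ' = 299792458/4.5729801e-12 = 6.5557351e+19 Hz

Frequency shift (decrease):
Δf = f₀ - f' = 8.827e+19 - 6.5557351e+19 = 2.271e+19 Hz

(Intermediate values are shown rounded; full precision is carried through to the final answer.)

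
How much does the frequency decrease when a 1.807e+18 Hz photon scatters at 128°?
4.171e+16 Hz (decrease)

Convert frequency to wavelength (c = 299792458 m/s):
λ₀ = c/f₀ = 299792458/1.807e+18 = 1.6590617e-10 m = 165.9062 pm

Calculate Compton shift:
Δλ = λ_C(1 - cos(128°)) = 3.9201 pm

Final wavelength:
λ' = λ₀ + Δλ = 165.9062 + 3.9201 = 169.8263 pm

Final frequency:
f' = c/λ' = 299792458/1.6982627e-10 = 1.7652891e+18 Hz

Frequency shift (decrease):
Δf = f₀ - f' = 1.807e+18 - 1.7652891e+18 = 4.171e+16 Hz

(Intermediate values are shown rounded; full precision is carried through to the final answer.)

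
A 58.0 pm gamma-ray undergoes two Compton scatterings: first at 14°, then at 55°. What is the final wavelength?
59.1067 pm

Apply Compton shift twice:

First scattering at θ₁ = 14°:
Δλ₁ = λ_C(1 - cos(14°))
Δλ₁ = 2.4263 × 0.0297
Δλ₁ = 0.0721 pm

After first scattering:
λ₁ = 58.0 + 0.0721 = 58.0721 pm

Second scattering at θ₂ = 55°:
Δλ₂ = λ_C(1 - cos(55°))
Δλ₂ = 2.4263 × 0.4264
Δλ₂ = 1.0346 pm

Final wavelength:
λ₂ = 58.0721 + 1.0346 = 59.1067 pm

Total shift: Δλ_total = 0.0721 + 1.0346 = 1.1067 pm

(Intermediate values are shown rounded; full precision is carried through to the final answer.)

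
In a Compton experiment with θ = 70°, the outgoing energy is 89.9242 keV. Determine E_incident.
101.7000 keV

Convert final energy to wavelength (hc ≈ 1239.842 keV·pm):
λ' = hc/E' = 1239.842 / 89.9242 = 13.7876 pm

Calculate the Compton shift:
Δλ = λ_C(1 - cos(70°))
Δλ = 2.4263 × (1 - cos(70°))
Δλ = 1.5965 pm

Initial wavelength:
λ = λ' - Δλ = 13.7876 - 1.5965 = 12.1912 pm

Initial energy:
E = hc/λ = 1239.842 / 12.1912 = 101.7000 keV

(Intermediate values are shown rounded; full precision is carried through to the final answer.)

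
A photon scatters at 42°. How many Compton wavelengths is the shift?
0.2569 λ_C

The Compton shift formula is:
Δλ = λ_C(1 - cos θ)

Dividing both sides by λ_C:
Δλ/λ_C = 1 - cos θ

For θ = 42°:
Δλ/λ_C = 1 - cos(42°)
Δλ/λ_C = 1 - 0.7431
Δλ/λ_C = 0.2569

This means the shift is 0.2569 × λ_C = 0.6232 pm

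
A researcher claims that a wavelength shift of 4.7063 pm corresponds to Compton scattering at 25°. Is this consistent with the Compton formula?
No, inconsistent

Calculate the expected shift for θ = 25°:

Δλ_expected = λ_C(1 - cos(25°))
Δλ_expected = 2.4263 × (1 - cos(25°))
Δλ_expected = 2.4263 × 0.0937
Δλ_expected = 0.2273 pm

Given shift: 4.7063 pm
Expected shift: 0.2273 pm
Difference: 4.4790 pm

The values do not match. The given shift corresponds to θ ≈ 160.0°, not 25°.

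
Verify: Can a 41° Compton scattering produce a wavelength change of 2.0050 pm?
No, inconsistent

Calculate the expected shift for θ = 41°:

Δλ_expected = λ_C(1 - cos(41°))
Δλ_expected = 2.4263 × (1 - cos(41°))
Δλ_expected = 2.4263 × 0.2453
Δλ_expected = 0.5952 pm

Given shift: 2.0050 pm
Expected shift: 0.5952 pm
Difference: 1.4098 pm

The values do not match. The given shift corresponds to θ ≈ 80.0°, not 41°.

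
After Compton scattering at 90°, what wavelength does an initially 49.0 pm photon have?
51.4263 pm

Using the Compton formula: λ' = λ + λ_C(1 − cos θ)

For θ = 90°, cos θ = 0 (exact) = 0.0000, so:
1 − cos 90° = 1 − (0) = 1.0000

Δλ = λ_C × 1.0000 = 2.4263 × 1.0000 = 2.4263 pm

λ' = 49.0 + 2.4263 = 51.4263 pm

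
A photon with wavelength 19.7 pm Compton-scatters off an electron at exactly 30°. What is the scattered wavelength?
20.0251 pm

Using the Compton formula: λ' = λ + λ_C(1 − cos θ)

For θ = 30°, cos θ = √3/2 (exact) ≈ 0.8660, so:
1 − cos 30° = 1 − (√3/2) ≈ 0.1340

Δλ = λ_C × 0.1340 = 2.4263 × 0.1340 = 0.3251 pm

λ' = 19.7 + 0.3251 = 20.0251 pm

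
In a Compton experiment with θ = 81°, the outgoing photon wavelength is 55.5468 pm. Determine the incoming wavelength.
53.5000 pm

From λ' = λ + Δλ, we have λ = λ' - Δλ

First calculate the Compton shift:
Δλ = λ_C(1 - cos θ)
Δλ = 2.4263 × (1 - cos(81°))
Δλ = 2.4263 × 0.8436
Δλ = 2.0468 pm

Initial wavelength:
λ = λ' - Δλ
λ = 55.5468 - 2.0468
λ = 53.5000 pm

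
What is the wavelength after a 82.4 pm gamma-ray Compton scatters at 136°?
86.5717 pm

Using the Compton scattering formula:
λ' = λ + Δλ = λ + λ_C(1 - cos θ)

Given:
- Initial wavelength λ = 82.4 pm
- Scattering angle θ = 136°
- Compton wavelength λ_C ≈ 2.4263 pm

Calculate the shift:
Δλ = 2.4263 × (1 - cos(136°))
Δλ = 2.4263 × 1.7193
Δλ = 4.1717 pm

Final wavelength:
λ' = 82.4 + 4.1717 = 86.5717 pm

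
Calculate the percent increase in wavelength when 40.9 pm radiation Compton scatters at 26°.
0.6004%

Calculate the Compton shift:
Δλ = λ_C(1 - cos(26°))
Δλ = 2.4263 × (1 - cos(26°))
Δλ = 2.4263 × 0.1012
Δλ = 0.2456 pm

Percentage change:
(Δλ/λ₀) × 100 = (0.2456/40.9) × 100
= 0.6004%

(Intermediate values are shown rounded; full precision is carried through to the final answer.)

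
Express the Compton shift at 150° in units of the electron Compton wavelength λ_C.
1.8660 λ_C

The Compton shift formula is:
Δλ = λ_C(1 - cos θ)

Dividing both sides by λ_C:
Δλ/λ_C = 1 - cos θ

For θ = 150°:
Δλ/λ_C = 1 - cos(150°)
Δλ/λ_C = 1 - -0.8660
Δλ/λ_C = 1.8660

This means the shift is 1.8660 × λ_C = 4.5276 pm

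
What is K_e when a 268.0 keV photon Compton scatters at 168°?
136.4640 keV

By energy conservation: K_e = E_initial - E_final

First find the scattered photon energy:
Initial wavelength: λ = hc/E = 4.6263 pm
Compton shift: Δλ = λ_C(1 - cos(168°)) = 4.7996 pm
Final wavelength: λ' = 4.6263 + 4.7996 = 9.4259 pm
Final photon energy: E' = hc/λ' = 131.5360 keV

Electron kinetic energy:
K_e = E - E' = 268.0000 - 131.5360 = 136.4640 keV

(Intermediate values are shown rounded; full precision is carried through to the final answer.)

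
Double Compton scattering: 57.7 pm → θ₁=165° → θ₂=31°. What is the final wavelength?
62.8165 pm

Apply Compton shift twice:

First scattering at θ₁ = 165°:
Δλ₁ = λ_C(1 - cos(165°))
Δλ₁ = 2.4263 × 1.9659
Δλ₁ = 4.7699 pm

After first scattering:
λ₁ = 57.7 + 4.7699 = 62.4699 pm

Second scattering at θ₂ = 31°:
Δλ₂ = λ_C(1 - cos(31°))
Δλ₂ = 2.4263 × 0.1428
Δλ₂ = 0.3466 pm

Final wavelength:
λ₂ = 62.4699 + 0.3466 = 62.8165 pm

Total shift: Δλ_total = 4.7699 + 0.3466 = 5.1165 pm

(Intermediate values are shown rounded; full precision is carried through to the final answer.)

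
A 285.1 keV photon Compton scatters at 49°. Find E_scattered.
239.1991 keV

First convert energy to wavelength:
λ = hc/E, with hc ≈ 1239.842 keV·pm (i.e. 1239.842 eV·nm)

For E = 285.1 keV = 285100 eV:
λ = 1239.842 keV·pm / 285.1 keV
λ = 4.3488 pm

Calculate the Compton shift:
Δλ = λ_C(1 - cos(49°)) = 2.4263 × 0.3439
Δλ = 0.8345 pm

Final wavelength:
λ' = 4.3488 + 0.8345 = 5.1833 pm

Final energy:
E' = hc/λ' = 1239.842 / 5.1833 = 239.1991 keV

(Intermediate values are shown rounded; full precision is carried through to the final answer.)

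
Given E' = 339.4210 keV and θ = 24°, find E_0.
360.1000 keV

Convert final energy to wavelength (hc ≈ 1239.842 keV·pm):
λ' = hc/E' = 1239.842 / 339.4210 = 3.6528 pm

Calculate the Compton shift:
Δλ = λ_C(1 - cos(24°))
Δλ = 2.4263 × (1 - cos(24°))
Δλ = 0.2098 pm

Initial wavelength:
λ = λ' - Δλ = 3.6528 - 0.2098 = 3.4430 pm

Initial energy:
E = hc/λ = 1239.842 / 3.4430 = 360.1000 keV

(Intermediate values are shown rounded; full precision is carried through to the final answer.)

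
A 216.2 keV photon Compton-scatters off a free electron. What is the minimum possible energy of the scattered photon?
117.1063 keV (at θ = 180°)

The scattered photon has minimum energy when its wavelength is maximum, i.e., when the Compton shift Δλ = λ_C(1 − cos θ) is maximum. This occurs at θ = 180° (backscattering), giving Δλ_max = 2λ_C = 4.8526 pm.

Initial wavelength: λ₀ = hc/E₀ = 5.7347 pm
Maximum final wavelength: λ'_max = λ₀ + 2λ_C = 5.7347 + 4.8526 = 10.5873 pm
Minimum final energy: E'_min = hc/λ'_max = 117.1063 keV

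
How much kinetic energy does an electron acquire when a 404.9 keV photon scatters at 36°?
53.2195 keV

By energy conservation: K_e = E_initial - E_final

First find the scattered photon energy:
Initial wavelength: λ = hc/E = 3.0621 pm
Compton shift: Δλ = λ_C(1 - cos(36°)) = 0.4634 pm
Final wavelength: λ' = 3.0621 + 0.4634 = 3.5255 pm
Final photon energy: E' = hc/λ' = 351.6805 keV

Electron kinetic energy:
K_e = E - E' = 404.9000 - 351.6805 = 53.2195 keV

(Intermediate values are shown rounded; full precision is carried through to the final answer.)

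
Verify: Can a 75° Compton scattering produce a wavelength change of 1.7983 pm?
Yes, consistent

Calculate the expected shift for θ = 75°:

Δλ_expected = λ_C(1 - cos(75°))
Δλ_expected = 2.4263 × (1 - cos(75°))
Δλ_expected = 2.4263 × 0.7412
Δλ_expected = 1.7983 pm

Given shift: 1.7983 pm
Expected shift: 1.7983 pm
Difference: 0.0000 pm

The values match. This is consistent with Compton scattering at the stated angle.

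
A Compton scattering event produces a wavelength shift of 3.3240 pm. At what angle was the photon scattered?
111.71°

From the Compton formula Δλ = λ_C(1 - cos θ), we can solve for θ:

cos θ = 1 - Δλ/λ_C

Given:
- Δλ = 3.3240 pm
- λ_C = h/(m_e·c) ≈ 2.42631024 pm

cos θ = 1 - 3.3240/2.42631024
cos θ = 1 - 1.369981
cos θ = -0.369981

θ = arccos(-0.369981)
θ = 111.71°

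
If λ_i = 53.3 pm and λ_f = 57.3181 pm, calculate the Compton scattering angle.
131.00°

First find the wavelength shift:
Δλ = λ' - λ = 57.3181 - 53.3 = 4.0181 pm

Using Δλ = λ_C(1 - cos θ), with λ_C = h/(m_e·c) ≈ 2.42631024 pm:
cos θ = 1 - Δλ/λ_C
cos θ = 1 - 4.0181/2.42631024
cos θ = -0.656054

θ = arccos(-0.656054)
θ = 131.00°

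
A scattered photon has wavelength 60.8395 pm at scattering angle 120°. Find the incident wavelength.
57.2000 pm

From λ' = λ + Δλ, we have λ = λ' - Δλ

First calculate the Compton shift:
Δλ = λ_C(1 - cos θ)
Δλ = 2.4263 × (1 - cos(120°))
Δλ = 2.4263 × 1.5000
Δλ = 3.6395 pm

Initial wavelength:
λ = λ' - Δλ
λ = 60.8395 - 3.6395
λ = 57.2000 pm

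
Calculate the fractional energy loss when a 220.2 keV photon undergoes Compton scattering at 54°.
0.1508 (or 15.08%)

Calculate initial and final photon energies:

Initial: E₀ = 220.2 keV → λ₀ = 5.6305 pm
Compton shift: Δλ = 1.0002 pm
Final wavelength: λ' = 6.6307 pm
Final energy: E' = 186.9854 keV

Fractional energy loss:
(E₀ - E')/E₀ = (220.2000 - 186.9854)/220.2000
= 33.2146/220.2000
= 0.1508
= 15.08%

(Intermediate values are shown rounded; full precision is carried through to the final answer.)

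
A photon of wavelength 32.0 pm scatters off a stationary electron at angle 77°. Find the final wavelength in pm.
33.8805 pm

Using the Compton scattering formula:
λ' = λ + Δλ = λ + λ_C(1 - cos θ)

Given:
- Initial wavelength λ = 32.0 pm
- Scattering angle θ = 77°
- Compton wavelength λ_C ≈ 2.4263 pm

Calculate the shift:
Δλ = 2.4263 × (1 - cos(77°))
Δλ = 2.4263 × 0.7750
Δλ = 1.8805 pm

Final wavelength:
λ' = 32.0 + 1.8805 = 33.8805 pm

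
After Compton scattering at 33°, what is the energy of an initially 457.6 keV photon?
399.8355 keV

First convert energy to wavelength:
λ = hc/E, with hc ≈ 1239.842 keV·pm (i.e. 1239.842 eV·nm)

For E = 457.6 keV = 457600 eV:
λ = 1239.842 keV·pm / 457.6 keV
λ = 2.7094 pm

Calculate the Compton shift:
Δλ = λ_C(1 - cos(33°)) = 2.4263 × 0.1613
Δλ = 0.3914 pm

Final wavelength:
λ' = 2.7094 + 0.3914 = 3.1009 pm

Final energy:
E' = hc/λ' = 1239.842 / 3.1009 = 399.8355 keV

(Intermediate values are shown rounded; full precision is carried through to the final answer.)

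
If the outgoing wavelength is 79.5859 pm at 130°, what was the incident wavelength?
75.6000 pm

From λ' = λ + Δλ, we have λ = λ' - Δλ

First calculate the Compton shift:
Δλ = λ_C(1 - cos θ)
Δλ = 2.4263 × (1 - cos(130°))
Δλ = 2.4263 × 1.6428
Δλ = 3.9859 pm

Initial wavelength:
λ = λ' - Δλ
λ = 79.5859 - 3.9859
λ = 75.6000 pm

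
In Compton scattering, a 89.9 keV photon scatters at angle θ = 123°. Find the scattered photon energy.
70.6901 keV

First convert energy to wavelength:
λ = hc/E, with hc ≈ 1239.842 keV·pm (i.e. 1239.842 eV·nm)

For E = 89.9 keV = 89900 eV:
λ = 1239.842 keV·pm / 89.9 keV
λ = 13.7913 pm

Calculate the Compton shift:
Δλ = λ_C(1 - cos(123°)) = 2.4263 × 1.5446
Δλ = 3.7478 pm

Final wavelength:
λ' = 13.7913 + 3.7478 = 17.5391 pm

Final energy:
E' = hc/λ' = 1239.842 / 17.5391 = 70.6901 keV

(Intermediate values are shown rounded; full precision is carried through to the final answer.)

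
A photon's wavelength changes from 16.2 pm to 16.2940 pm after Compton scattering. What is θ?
16.00°

First find the wavelength shift:
Δλ = λ' - λ = 16.2940 - 16.2 = 0.0940 pm

Using Δλ = λ_C(1 - cos θ), with λ_C = h/(m_e·c) ≈ 2.42631024 pm:
cos θ = 1 - Δλ/λ_C
cos θ = 1 - 0.0940/2.42631024
cos θ = 0.961258

θ = arccos(0.961258)
θ = 16.00°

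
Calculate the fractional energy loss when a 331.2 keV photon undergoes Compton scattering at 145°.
0.5411 (or 54.11%)

Calculate initial and final photon energies:

Initial: E₀ = 331.2 keV → λ₀ = 3.7435 pm
Compton shift: Δλ = 4.4138 pm
Final wavelength: λ' = 8.1573 pm
Final energy: E' = 151.9915 keV

Fractional energy loss:
(E₀ - E')/E₀ = (331.2000 - 151.9915)/331.2000
= 179.2085/331.2000
= 0.5411
= 54.11%

(Intermediate values are shown rounded; full precision is carried through to the final answer.)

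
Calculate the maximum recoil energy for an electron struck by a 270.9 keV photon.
139.4128 keV

Maximum energy transfer occurs at θ = 180° (backscattering).

Initial photon: E₀ = 270.9 keV → λ₀ = 4.5768 pm

Maximum Compton shift (at 180°):
Δλ_max = 2λ_C = 2 × 2.4263 = 4.8526 pm

Final wavelength:
λ' = 4.5768 + 4.8526 = 9.4294 pm

Minimum photon energy (maximum energy to electron):
E'_min = hc/λ' = 131.4872 keV

Maximum electron kinetic energy:
K_max = E₀ - E'_min = 270.9000 - 131.4872 = 139.4128 keV

(Intermediate values are shown rounded; full precision is carried through to the final answer.)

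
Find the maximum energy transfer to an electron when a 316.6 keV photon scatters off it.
175.2065 keV

Maximum energy transfer occurs at θ = 180° (backscattering).

Initial photon: E₀ = 316.6 keV → λ₀ = 3.9161 pm

Maximum Compton shift (at 180°):
Δλ_max = 2λ_C = 2 × 2.4263 = 4.8526 pm

Final wavelength:
λ' = 3.9161 + 4.8526 = 8.7687 pm

Minimum photon energy (maximum energy to electron):
E'_min = hc/λ' = 141.3935 keV

Maximum electron kinetic energy:
K_max = E₀ - E'_min = 316.6000 - 141.3935 = 175.2065 keV

(Intermediate values are shown rounded; full precision is carried through to the final answer.)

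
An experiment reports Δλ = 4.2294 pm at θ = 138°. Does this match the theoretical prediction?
Yes, consistent

Calculate the expected shift for θ = 138°:

Δλ_expected = λ_C(1 - cos(138°))
Δλ_expected = 2.4263 × (1 - cos(138°))
Δλ_expected = 2.4263 × 1.7431
Δλ_expected = 4.2294 pm

Given shift: 4.2294 pm
Expected shift: 4.2294 pm
Difference: 0.0000 pm

The values match. This is consistent with Compton scattering at the stated angle.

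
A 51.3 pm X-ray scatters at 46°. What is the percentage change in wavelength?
1.4442%

Calculate the Compton shift:
Δλ = λ_C(1 - cos(46°))
Δλ = 2.4263 × (1 - cos(46°))
Δλ = 2.4263 × 0.3053
Δλ = 0.7409 pm

Percentage change:
(Δλ/λ₀) × 100 = (0.7409/51.3) × 100
= 1.4442%

(Intermediate values are shown rounded; full precision is carried through to the final answer.)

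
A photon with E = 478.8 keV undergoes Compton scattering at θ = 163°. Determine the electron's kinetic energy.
309.7939 keV

By energy conservation: K_e = E_initial - E_final

First find the scattered photon energy:
Initial wavelength: λ = hc/E = 2.5895 pm
Compton shift: Δλ = λ_C(1 - cos(163°)) = 4.7466 pm
Final wavelength: λ' = 2.5895 + 4.7466 = 7.3361 pm
Final photon energy: E' = hc/λ' = 169.0061 keV

Electron kinetic energy:
K_e = E - E' = 478.8000 - 169.0061 = 309.7939 keV

(Intermediate values are shown rounded; full precision is carried through to the final answer.)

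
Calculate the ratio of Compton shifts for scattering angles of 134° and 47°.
134° produces the larger shift by a factor of 5.329

Calculate both shifts using Δλ = λ_C(1 - cos θ):

For θ₁ = 47°:
Δλ₁ = 2.4263 × (1 - cos(47°))
Δλ₁ = 2.4263 × 0.3180
Δλ₁ = 0.7716 pm

For θ₂ = 134°:
Δλ₂ = 2.4263 × (1 - cos(134°))
Δλ₂ = 2.4263 × 1.6947
Δλ₂ = 4.1118 pm

The 134° angle produces the larger shift.
Ratio: 4.1118/0.7716 = 5.329

(Intermediate values are shown rounded; full precision is carried through to the final answer.)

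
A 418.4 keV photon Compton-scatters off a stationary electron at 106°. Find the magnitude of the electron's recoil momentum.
2.7467e-22 kg·m/s

The electron is initially at rest, so by conservation of momentum:
p⃗_e = p⃗₀ − p⃗'  (incident photon momentum minus scattered photon momentum)

Photon momentum magnitudes (p = h/λ = E/c):
λ₀ = hc/E₀ = 2.9633 pm → p₀ = h/λ₀ = 2.2360e-22 kg·m/s
Δλ = λ_C(1 − cos 106°) = 3.0951 pm
λ' = 6.0584 pm → p' = h/λ' = 1.0937e-22 kg·m/s

The scattered photon makes angle θ = 106° with the incident direction, so by the law of cosines:
|p⃗_e|² = p₀² + p'² − 2p₀p'cos θ
|p⃗_e|² = (2.2360e-22)² + (1.0937e-22)² − 2·2.2360e-22·1.0937e-22·cos(106°)
|p⃗_e| = 2.7467e-22 kg·m/s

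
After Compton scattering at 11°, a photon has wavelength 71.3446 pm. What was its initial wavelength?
71.3000 pm

From λ' = λ + Δλ, we have λ = λ' - Δλ

First calculate the Compton shift:
Δλ = λ_C(1 - cos θ)
Δλ = 2.4263 × (1 - cos(11°))
Δλ = 2.4263 × 0.0184
Δλ = 0.0446 pm

Initial wavelength:
λ = λ' - Δλ
λ = 71.3446 - 0.0446
λ = 71.3000 pm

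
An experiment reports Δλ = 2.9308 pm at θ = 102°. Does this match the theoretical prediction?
Yes, consistent

Calculate the expected shift for θ = 102°:

Δλ_expected = λ_C(1 - cos(102°))
Δλ_expected = 2.4263 × (1 - cos(102°))
Δλ_expected = 2.4263 × 1.2079
Δλ_expected = 2.9308 pm

Given shift: 2.9308 pm
Expected shift: 2.9308 pm
Difference: 0.0000 pm

The values match. This is consistent with Compton scattering at the stated angle.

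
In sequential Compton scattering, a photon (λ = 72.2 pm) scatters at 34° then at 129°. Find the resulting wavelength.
76.5680 pm

Apply Compton shift twice:

First scattering at θ₁ = 34°:
Δλ₁ = λ_C(1 - cos(34°))
Δλ₁ = 2.4263 × 0.1710
Δλ₁ = 0.4148 pm

After first scattering:
λ₁ = 72.2 + 0.4148 = 72.6148 pm

Second scattering at θ₂ = 129°:
Δλ₂ = λ_C(1 - cos(129°))
Δλ₂ = 2.4263 × 1.6293
Δλ₂ = 3.9532 pm

Final wavelength:
λ₂ = 72.6148 + 3.9532 = 76.5680 pm

Total shift: Δλ_total = 0.4148 + 3.9532 = 4.3680 pm

(Intermediate values are shown rounded; full precision is carried through to the final answer.)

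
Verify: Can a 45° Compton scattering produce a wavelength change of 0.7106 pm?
Yes, consistent

Calculate the expected shift for θ = 45°:

Δλ_expected = λ_C(1 - cos(45°))
Δλ_expected = 2.4263 × (1 - cos(45°))
Δλ_expected = 2.4263 × 0.2929
Δλ_expected = 0.7106 pm

Given shift: 0.7106 pm
Expected shift: 0.7106 pm
Difference: 0.0000 pm

The values match. This is consistent with Compton scattering at the stated angle.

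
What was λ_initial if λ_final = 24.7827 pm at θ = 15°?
24.7000 pm

From λ' = λ + Δλ, we have λ = λ' - Δλ

First calculate the Compton shift:
Δλ = λ_C(1 - cos θ)
Δλ = 2.4263 × (1 - cos(15°))
Δλ = 2.4263 × 0.0341
Δλ = 0.0827 pm

Initial wavelength:
λ = λ' - Δλ
λ = 24.7827 - 0.0827
λ = 24.7000 pm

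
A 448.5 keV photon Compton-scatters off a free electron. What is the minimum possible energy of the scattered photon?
162.7722 keV (at θ = 180°)

The scattered photon has minimum energy when its wavelength is maximum, i.e., when the Compton shift Δλ = λ_C(1 − cos θ) is maximum. This occurs at θ = 180° (backscattering), giving Δλ_max = 2λ_C = 4.8526 pm.

Initial wavelength: λ₀ = hc/E₀ = 2.7644 pm
Maximum final wavelength: λ'_max = λ₀ + 2λ_C = 2.7644 + 4.8526 = 7.6170 pm
Minimum final energy: E'_min = hc/λ'_max = 162.7722 keV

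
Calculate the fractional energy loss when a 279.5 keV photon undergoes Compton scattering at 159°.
0.5140 (or 51.40%)

Calculate initial and final photon energies:

Initial: E₀ = 279.5 keV → λ₀ = 4.4359 pm
Compton shift: Δλ = 4.6915 pm
Final wavelength: λ' = 9.1274 pm
Final energy: E' = 135.8375 keV

Fractional energy loss:
(E₀ - E')/E₀ = (279.5000 - 135.8375)/279.5000
= 143.6625/279.5000
= 0.5140
= 51.40%

(Intermediate values are shown rounded; full precision is carried through to the final answer.)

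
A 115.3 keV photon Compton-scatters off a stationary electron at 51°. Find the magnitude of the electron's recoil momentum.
5.1189e-23 kg·m/s

The electron is initially at rest, so by conservation of momentum:
p⃗_e = p⃗₀ − p⃗'  (incident photon momentum minus scattered photon momentum)

Photon momentum magnitudes (p = h/λ = E/c):
λ₀ = hc/E₀ = 10.7532 pm → p₀ = h/λ₀ = 6.1620e-23 kg·m/s
Δλ = λ_C(1 − cos 51°) = 0.8994 pm
λ' = 11.6526 pm → p' = h/λ' = 5.6864e-23 kg·m/s

The scattered photon makes angle θ = 51° with the incident direction, so by the law of cosines:
|p⃗_e|² = p₀² + p'² − 2p₀p'cos θ
|p⃗_e|² = (6.1620e-23)² + (5.6864e-23)² − 2·6.1620e-23·5.6864e-23·cos(51°)
|p⃗_e| = 5.1189e-23 kg·m/s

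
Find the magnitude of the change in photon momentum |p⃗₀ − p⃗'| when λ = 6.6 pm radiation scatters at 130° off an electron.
1.4858e-22 kg·m/s

Photon momentum magnitude is p = h/λ.

Initial momentum:
p₀ = h/λ = 6.6261e-34/6.6000e-12 = 1.0040e-22 kg·m/s

After scattering:
λ' = λ + Δλ = 6.6 + 3.9859 = 10.5859 pm
p' = h/λ' = 6.6261e-34/1.0586e-11 = 6.2593e-23 kg·m/s

Momentum is a vector; the scattered photon's direction makes angle θ = 130° with the incident direction. The magnitude of the vector change Δp⃗ = p⃗₀ − p⃗' is found from the law of cosines:
|Δp⃗|² = p₀² + p'² − 2p₀p'cos θ
|Δp⃗|² = (1.0040e-22)² + (6.2593e-23)² − 2·1.0040e-22·6.2593e-23·cos(130°)
|Δp⃗| = 1.4858e-22 kg·m/s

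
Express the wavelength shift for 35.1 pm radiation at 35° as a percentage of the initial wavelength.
1.2501%

Calculate the Compton shift:
Δλ = λ_C(1 - cos(35°))
Δλ = 2.4263 × (1 - cos(35°))
Δλ = 2.4263 × 0.1808
Δλ = 0.4388 pm

Percentage change:
(Δλ/λ₀) × 100 = (0.4388/35.1) × 100
= 1.2501%

(Intermediate values are shown rounded; full precision is carried through to the final answer.)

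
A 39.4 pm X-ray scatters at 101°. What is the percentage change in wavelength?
7.3332%

Calculate the Compton shift:
Δλ = λ_C(1 - cos(101°))
Δλ = 2.4263 × (1 - cos(101°))
Δλ = 2.4263 × 1.1908
Δλ = 2.8893 pm

Percentage change:
(Δλ/λ₀) × 100 = (2.8893/39.4) × 100
= 7.3332%

(Intermediate values are shown rounded; full precision is carried through to the final answer.)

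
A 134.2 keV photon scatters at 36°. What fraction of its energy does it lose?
0.0478 (or 4.78%)

Calculate initial and final photon energies:

Initial: E₀ = 134.2 keV → λ₀ = 9.2388 pm
Compton shift: Δλ = 0.4634 pm
Final wavelength: λ' = 9.7021 pm
Final energy: E' = 127.7905 keV

Fractional energy loss:
(E₀ - E')/E₀ = (134.2000 - 127.7905)/134.2000
= 6.4095/134.2000
= 0.0478
= 4.78%

(Intermediate values are shown rounded; full precision is carried through to the final answer.)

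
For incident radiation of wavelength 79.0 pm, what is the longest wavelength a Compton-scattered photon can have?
83.8526 pm (at θ = 180°)

The Compton shift is Δλ = λ_C(1 − cos θ).

Since cos θ ranges from −1 to 1, the factor (1 − cos θ) ranges from 0 to 2; the maximum shift occurs at θ = 180° (backscattering):
Δλ_max = 2λ_C = 2 × 2.4263 pm = 4.8526 pm

Maximum scattered wavelength:
λ'_max = λ₀ + Δλ_max = 79.0 + 4.8526 = 83.8526 pm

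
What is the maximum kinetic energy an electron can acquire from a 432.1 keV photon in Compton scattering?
271.5395 keV

Maximum energy transfer occurs at θ = 180° (backscattering).

Initial photon: E₀ = 432.1 keV → λ₀ = 2.8693 pm

Maximum Compton shift (at 180°):
Δλ_max = 2λ_C = 2 × 2.4263 = 4.8526 pm

Final wavelength:
λ' = 2.8693 + 4.8526 = 7.7220 pm

Minimum photon energy (maximum energy to electron):
E'_min = hc/λ' = 160.5605 keV

Maximum electron kinetic energy:
K_max = E₀ - E'_min = 432.1000 - 160.5605 = 271.5395 keV

(Intermediate values are shown rounded; full precision is carried through to the final answer.)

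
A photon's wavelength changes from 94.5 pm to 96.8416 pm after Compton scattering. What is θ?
88.00°

First find the wavelength shift:
Δλ = λ' - λ = 96.8416 - 94.5 = 2.3416 pm

Using Δλ = λ_C(1 - cos θ), with λ_C = h/(m_e·c) ≈ 2.42631024 pm:
cos θ = 1 - Δλ/λ_C
cos θ = 1 - 2.3416/2.42631024
cos θ = 0.034913

θ = arccos(0.034913)
θ = 88.00°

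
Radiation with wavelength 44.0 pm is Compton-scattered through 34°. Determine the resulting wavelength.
44.4148 pm

Using the Compton scattering formula:
λ' = λ + Δλ = λ + λ_C(1 - cos θ)

Given:
- Initial wavelength λ = 44.0 pm
- Scattering angle θ = 34°
- Compton wavelength λ_C ≈ 2.4263 pm

Calculate the shift:
Δλ = 2.4263 × (1 - cos(34°))
Δλ = 2.4263 × 0.1710
Δλ = 0.4148 pm

Final wavelength:
λ' = 44.0 + 0.4148 = 44.4148 pm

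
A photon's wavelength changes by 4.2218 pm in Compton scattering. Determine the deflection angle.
137.73°

From the Compton formula Δλ = λ_C(1 - cos θ), we can solve for θ:

cos θ = 1 - Δλ/λ_C

Given:
- Δλ = 4.2218 pm
- λ_C = h/(m_e·c) ≈ 2.42631024 pm

cos θ = 1 - 4.2218/2.42631024
cos θ = 1 - 1.740008
cos θ = -0.740008

θ = arccos(-0.740008)
θ = 137.73°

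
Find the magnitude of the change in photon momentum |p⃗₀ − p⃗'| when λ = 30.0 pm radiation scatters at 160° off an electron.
4.0556e-23 kg·m/s

Photon momentum magnitude is p = h/λ.

Initial momentum:
p₀ = h/λ = 6.6261e-34/3.0000e-11 = 2.2087e-23 kg·m/s

After scattering:
λ' = λ + Δλ = 30.0 + 4.7063 = 34.7063 pm
p' = h/λ' = 6.6261e-34/3.4706e-11 = 1.9092e-23 kg·m/s

Momentum is a vector; the scattered photon's direction makes angle θ = 160° with the incident direction. The magnitude of the vector change Δp⃗ = p⃗₀ − p⃗' is found from the law of cosines:
|Δp⃗|² = p₀² + p'² − 2p₀p'cos θ
|Δp⃗|² = (2.2087e-23)² + (1.9092e-23)² − 2·2.2087e-23·1.9092e-23·cos(160°)
|Δp⃗| = 4.0556e-23 kg·m/s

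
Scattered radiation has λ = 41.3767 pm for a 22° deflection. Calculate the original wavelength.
41.2000 pm

From λ' = λ + Δλ, we have λ = λ' - Δλ

First calculate the Compton shift:
Δλ = λ_C(1 - cos θ)
Δλ = 2.4263 × (1 - cos(22°))
Δλ = 2.4263 × 0.0728
Δλ = 0.1767 pm

Initial wavelength:
λ = λ' - Δλ
λ = 41.3767 - 0.1767
λ = 41.2000 pm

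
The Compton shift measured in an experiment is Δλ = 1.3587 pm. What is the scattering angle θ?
63.90°

From the Compton formula Δλ = λ_C(1 - cos θ), we can solve for θ:

cos θ = 1 - Δλ/λ_C

Given:
- Δλ = 1.3587 pm
- λ_C = h/(m_e·c) ≈ 2.42631024 pm

cos θ = 1 - 1.3587/2.42631024
cos θ = 1 - 0.559986
cos θ = 0.440014

θ = arccos(0.440014)
θ = 63.90°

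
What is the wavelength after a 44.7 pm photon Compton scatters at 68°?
46.2174 pm

Using the Compton scattering formula:
λ' = λ + Δλ = λ + λ_C(1 - cos θ)

Given:
- Initial wavelength λ = 44.7 pm
- Scattering angle θ = 68°
- Compton wavelength λ_C ≈ 2.4263 pm

Calculate the shift:
Δλ = 2.4263 × (1 - cos(68°))
Δλ = 2.4263 × 0.6254
Δλ = 1.5174 pm

Final wavelength:
λ' = 44.7 + 1.5174 = 46.2174 pm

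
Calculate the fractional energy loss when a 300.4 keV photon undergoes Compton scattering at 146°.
0.5181 (or 51.81%)

Calculate initial and final photon energies:

Initial: E₀ = 300.4 keV → λ₀ = 4.1273 pm
Compton shift: Δλ = 4.4378 pm
Final wavelength: λ' = 8.5651 pm
Final energy: E' = 144.7548 keV

Fractional energy loss:
(E₀ - E')/E₀ = (300.4000 - 144.7548)/300.4000
= 155.6452/300.4000
= 0.5181
= 51.81%

(Intermediate values are shown rounded; full precision is carried through to the final answer.)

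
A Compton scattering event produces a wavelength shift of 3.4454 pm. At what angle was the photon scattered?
114.84°

From the Compton formula Δλ = λ_C(1 - cos θ), we can solve for θ:

cos θ = 1 - Δλ/λ_C

Given:
- Δλ = 3.4454 pm
- λ_C = h/(m_e·c) ≈ 2.42631024 pm

cos θ = 1 - 3.4454/2.42631024
cos θ = 1 - 1.420016
cos θ = -0.420016

θ = arccos(-0.420016)
θ = 114.84°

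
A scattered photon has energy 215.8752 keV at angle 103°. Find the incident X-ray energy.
447.3999 keV

Convert final energy to wavelength (hc ≈ 1239.842 keV·pm):
λ' = hc/E' = 1239.842 / 215.8752 = 5.7433 pm

Calculate the Compton shift:
Δλ = λ_C(1 - cos(103°))
Δλ = 2.4263 × (1 - cos(103°))
Δλ = 2.9721 pm

Initial wavelength:
λ = λ' - Δλ = 5.7433 - 2.9721 = 2.7712 pm

Initial energy:
E = hc/λ = 1239.842 / 2.7712 = 447.3999 keV

(Intermediate values are shown rounded; full precision is carried through to the final answer.)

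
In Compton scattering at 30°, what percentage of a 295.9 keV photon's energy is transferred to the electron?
0.0720 (or 7.20%)

Calculate initial and final photon energies:

Initial: E₀ = 295.9 keV → λ₀ = 4.1901 pm
Compton shift: Δλ = 0.3251 pm
Final wavelength: λ' = 4.5151 pm
Final energy: E' = 274.5969 keV

Fractional energy loss:
(E₀ - E')/E₀ = (295.9000 - 274.5969)/295.9000
= 21.3031/295.9000
= 0.0720
= 7.20%

(Intermediate values are shown rounded; full precision is carried through to the final answer.)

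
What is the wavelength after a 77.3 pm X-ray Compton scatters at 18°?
77.4188 pm

Using the Compton scattering formula:
λ' = λ + Δλ = λ + λ_C(1 - cos θ)

Given:
- Initial wavelength λ = 77.3 pm
- Scattering angle θ = 18°
- Compton wavelength λ_C ≈ 2.4263 pm

Calculate the shift:
Δλ = 2.4263 × (1 - cos(18°))
Δλ = 2.4263 × 0.0489
Δλ = 0.1188 pm

Final wavelength:
λ' = 77.3 + 0.1188 = 77.4188 pm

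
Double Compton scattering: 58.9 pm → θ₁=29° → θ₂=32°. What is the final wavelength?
59.5729 pm

Apply Compton shift twice:

First scattering at θ₁ = 29°:
Δλ₁ = λ_C(1 - cos(29°))
Δλ₁ = 2.4263 × 0.1254
Δλ₁ = 0.3042 pm

After first scattering:
λ₁ = 58.9 + 0.3042 = 59.2042 pm

Second scattering at θ₂ = 32°:
Δλ₂ = λ_C(1 - cos(32°))
Δλ₂ = 2.4263 × 0.1520
Δλ₂ = 0.3687 pm

Final wavelength:
λ₂ = 59.2042 + 0.3687 = 59.5729 pm

Total shift: Δλ_total = 0.3042 + 0.3687 = 0.6729 pm

(Intermediate values are shown rounded; full precision is carried through to the final answer.)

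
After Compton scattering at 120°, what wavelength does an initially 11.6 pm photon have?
15.2395 pm

Using the Compton formula: λ' = λ + λ_C(1 − cos θ)

For θ = 120°, cos θ = -1/2 (exact) = -0.5000, so:
1 − cos 120° = 1 − (-1/2) = 1.5000

Δλ = λ_C × 1.5000 = 2.4263 × 1.5000 = 3.6395 pm

λ' = 11.6 + 3.6395 = 15.2395 pm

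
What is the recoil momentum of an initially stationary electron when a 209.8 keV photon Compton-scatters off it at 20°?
3.8562e-23 kg·m/s

The electron is initially at rest, so by conservation of momentum:
p⃗_e = p⃗₀ − p⃗'  (incident photon momentum minus scattered photon momentum)

Photon momentum magnitudes (p = h/λ = E/c):
λ₀ = hc/E₀ = 5.9096 pm → p₀ = h/λ₀ = 1.1212e-22 kg·m/s
Δλ = λ_C(1 − cos 20°) = 0.1463 pm
λ' = 6.0560 pm → p' = h/λ' = 1.0941e-22 kg·m/s

The scattered photon makes angle θ = 20° with the incident direction, so by the law of cosines:
|p⃗_e|² = p₀² + p'² − 2p₀p'cos θ
|p⃗_e|² = (1.1212e-22)² + (1.0941e-22)² − 2·1.1212e-22·1.0941e-22·cos(20°)
|p⃗_e| = 3.8562e-23 kg·m/s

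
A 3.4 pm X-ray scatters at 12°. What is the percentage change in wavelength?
1.5594%

Calculate the Compton shift:
Δλ = λ_C(1 - cos(12°))
Δλ = 2.4263 × (1 - cos(12°))
Δλ = 2.4263 × 0.0219
Δλ = 0.0530 pm

Percentage change:
(Δλ/λ₀) × 100 = (0.0530/3.4) × 100
= 1.5594%

(Intermediate values are shown rounded; full precision is carried through to the final answer.)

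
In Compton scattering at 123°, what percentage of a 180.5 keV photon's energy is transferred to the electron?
0.3530 (or 35.30%)

Calculate initial and final photon energies:

Initial: E₀ = 180.5 keV → λ₀ = 6.8689 pm
Compton shift: Δλ = 3.7478 pm
Final wavelength: λ' = 10.6167 pm
Final energy: E' = 116.7822 keV

Fractional energy loss:
(E₀ - E')/E₀ = (180.5000 - 116.7822)/180.5000
= 63.7178/180.5000
= 0.3530
= 35.30%

(Intermediate values are shown rounded; full precision is carried through to the final answer.)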